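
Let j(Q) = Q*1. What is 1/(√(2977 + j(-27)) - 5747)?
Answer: -5747/33025059 - 5*√118/33025059 ≈ -0.00017566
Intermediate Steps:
j(Q) = Q
1/(√(2977 + j(-27)) - 5747) = 1/(√(2977 - 27) - 5747) = 1/(√2950 - 5747) = 1/(5*√118 - 5747) = 1/(-5747 + 5*√118)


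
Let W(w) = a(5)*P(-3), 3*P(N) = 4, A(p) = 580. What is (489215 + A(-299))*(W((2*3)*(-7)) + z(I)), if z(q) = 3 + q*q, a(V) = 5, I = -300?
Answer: 44086284685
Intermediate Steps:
P(N) = 4/3 (P(N) = (1/3)*4 = 4/3)
W(w) = 20/3 (W(w) = 5*(4/3) = 20/3)
z(q) = 3 + q**2
(489215 + A(-299))*(W((2*3)*(-7)) + z(I)) = (489215 + 580)*(20/3 + (3 + (-300)**2)) = 489795*(20/3 + (3 + 90000)) = 489795*(20/3 + 90003) = 489795*(270029/3) = 44086284685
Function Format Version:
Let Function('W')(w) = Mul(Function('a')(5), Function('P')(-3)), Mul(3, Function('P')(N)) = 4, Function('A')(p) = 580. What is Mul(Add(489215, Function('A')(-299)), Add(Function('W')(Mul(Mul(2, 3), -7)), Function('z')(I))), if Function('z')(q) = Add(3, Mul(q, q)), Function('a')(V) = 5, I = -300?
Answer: 44086284685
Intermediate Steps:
Function('P')(N) = Rational(4, 3) (Function('P')(N) = Mul(Rational(1, 3), 4) = Rational(4, 3))
Function('W')(w) = Rational(20, 3) (Function('W')(w) = Mul(5, Rational(4, 3)) = Rational(20, 3))
Function('z')(q) = Add(3, Pow(q, 2))
Mul(Add(489215, Function('A')(-299)), Add(Function('W')(Mul(Mul(2, 3), -7)), Function('z')(I))) = Mul(Add(489215, 580), Add(Rational(20, 3), Add(3, Pow(-300, 2)))) = Mul(489795, Add(Rational(20, 3), Add(3, 90000))) = Mul(489795, Add(Rational(20, 3), 90003)) = Mul(489795, Rational(270029, 3)) = 44086284685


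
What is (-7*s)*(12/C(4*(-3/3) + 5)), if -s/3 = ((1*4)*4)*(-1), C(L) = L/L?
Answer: -4032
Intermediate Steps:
C(L) = 1
s = 48 (s = -3*(1*4)*4*(-1) = -3*4*4*(-1) = -48*(-1) = -3*(-16) = 48)
(-7*s)*(12/C(4*(-3/3) + 5)) = (-7*48)*(12/1) = -4032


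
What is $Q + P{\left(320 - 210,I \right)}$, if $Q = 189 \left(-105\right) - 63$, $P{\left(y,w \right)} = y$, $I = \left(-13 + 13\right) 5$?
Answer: $-19798$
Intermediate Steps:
$I = 0$ ($I = 0 \cdot 5 = 0$)
$Q = -19908$ ($Q = -19845 - 63 = -19908$)
$Q + P{\left(320 - 210,I \right)} = -19908 + \left(320 - 210\right) = -19908 + 110 = -19798$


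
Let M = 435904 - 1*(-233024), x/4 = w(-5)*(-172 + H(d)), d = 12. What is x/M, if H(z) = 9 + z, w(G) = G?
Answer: 755/167232 ≈ 0.0045147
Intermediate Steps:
x = 3020 (x = 4*(-5*(-172 + (9 + 12))) = 4*(-5*(-172 + 21)) = 4*(-5*(-151)) = 4*755 = 3020)
M = 668928 (M = 435904 + 233024 = 668928)
x/M = 3020/668928 = 3020*(1/668928) = 755/167232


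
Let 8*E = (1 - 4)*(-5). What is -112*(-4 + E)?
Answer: 238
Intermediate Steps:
E = 15/8 (E = ((1 - 4)*(-5))/8 = (-3*(-5))/8 = (⅛)*15 = 15/8 ≈ 1.8750)
-112*(-4 + E) = -112*(-4 + 15/8) = -112*(-17/8) = 238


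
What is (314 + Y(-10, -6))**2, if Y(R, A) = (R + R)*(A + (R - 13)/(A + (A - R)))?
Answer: 41616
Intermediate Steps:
Y(R, A) = 2*R*(A + (-13 + R)/(-R + 2*A)) (Y(R, A) = (2*R)*(A + (-13 + R)/(-R + 2*A)) = 2*R*(A + (-13 + R)/(-R + 2*A)))
(314 + Y(-10, -6))**2 = (314 + 2*(-10)*(-13 - 10 + 2*(-6)**2 - 1*(-6)*(-10))/(-1*(-10) + 2*(-6)))**2 = (314 + 2*(-10)*(-13 - 10 + 2*36 - 60)/(10 - 12))**2 = (314 + 2*(-10)*(-13 - 10 + 72 - 60)/(-2))**2 = (314 + 2*(-10)*(-1/2)*(-11))**2 = (314 - 110)**2 = 204**2 = 41616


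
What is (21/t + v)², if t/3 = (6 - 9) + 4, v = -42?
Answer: 1225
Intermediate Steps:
t = 3 (t = 3*((6 - 9) + 4) = 3*(-3 + 4) = 3*1 = 3)
(21/t + v)² = (21/3 - 42)² = (21*(⅓) - 42)² = (7 - 42)² = (-35)² = 1225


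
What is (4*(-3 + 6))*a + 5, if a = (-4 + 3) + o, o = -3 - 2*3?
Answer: -115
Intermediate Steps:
o = -9 (o = -3 - 6 = -9)
a = -10 (a = (-4 + 3) - 9 = -1 - 9 = -10)
(4*(-3 + 6))*a + 5 = (4*(-3 + 6))*(-10) + 5 = (4*3)*(-10) + 5 = 12*(-10) + 5 = -120 + 5 = -115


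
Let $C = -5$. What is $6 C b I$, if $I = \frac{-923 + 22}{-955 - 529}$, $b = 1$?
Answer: $- \frac{255}{14} \approx -18.214$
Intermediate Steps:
$I = \frac{17}{28}$ ($I = - \frac{901}{-1484} = \left(-901\right) \left(- \frac{1}{1484}\right) = \frac{17}{28} \approx 0.60714$)
$6 C b I = 6 \left(-5\right) 1 \cdot \frac{17}{28} = \left(-30\right) 1 \cdot \frac{17}{28} = \left(-30\right) \frac{17}{28} = - \frac{255}{14}$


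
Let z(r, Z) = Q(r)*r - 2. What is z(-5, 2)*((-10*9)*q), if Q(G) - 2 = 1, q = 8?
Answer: 12240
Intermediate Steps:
Q(G) = 3 (Q(G) = 2 + 1 = 3)
z(r, Z) = -2 + 3*r (z(r, Z) = 3*r - 2 = -2 + 3*r)
z(-5, 2)*((-10*9)*q) = (-2 + 3*(-5))*(-10*9*8) = (-2 - 15)*(-90*8) = -17*(-720) = 12240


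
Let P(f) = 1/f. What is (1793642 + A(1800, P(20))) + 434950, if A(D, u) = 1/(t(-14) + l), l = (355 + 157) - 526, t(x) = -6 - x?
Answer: 13371551/6 ≈ 2.2286e+6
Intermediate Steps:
l = -14 (l = 512 - 526 = -14)
A(D, u) = -1/6 (A(D, u) = 1/((-6 - 1*(-14)) - 14) = 1/((-6 + 14) - 14) = 1/(8 - 14) = 1/(-6) = -1/6)
(1793642 + A(1800, P(20))) + 434950 = (1793642 - 1/6) + 434950 = 10761851/6 + 434950 = 13371551/6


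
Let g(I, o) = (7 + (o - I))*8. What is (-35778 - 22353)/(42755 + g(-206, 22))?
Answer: -58131/44635 ≈ -1.3024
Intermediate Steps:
g(I, o) = 56 - 8*I + 8*o (g(I, o) = (7 + o - I)*8 = 56 - 8*I + 8*o)
(-35778 - 22353)/(42755 + g(-206, 22)) = (-35778 - 22353)/(42755 + (56 - 8*(-206) + 8*22)) = -58131/(42755 + (56 + 1648 + 176)) = -58131/(42755 + 1880) = -58131/44635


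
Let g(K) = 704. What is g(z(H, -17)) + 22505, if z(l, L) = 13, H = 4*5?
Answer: 23209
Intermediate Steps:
H = 20
g(z(H, -17)) + 22505 = 704 + 22505 = 23209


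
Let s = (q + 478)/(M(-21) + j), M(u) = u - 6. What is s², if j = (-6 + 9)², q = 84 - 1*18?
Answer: 73984/81 ≈ 913.38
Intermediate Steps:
q = 66 (q = 84 - 18 = 66)
j = 9 (j = 3² = 9)
M(u) = -6 + u
s = -272/9 (s = (66 + 478)/((-6 - 21) + 9) = 544/(-27 + 9) = 544/(-18) = 544*(-1/18) = -272/9 ≈ -30.222)
s² = (-272/9)² = 73984/81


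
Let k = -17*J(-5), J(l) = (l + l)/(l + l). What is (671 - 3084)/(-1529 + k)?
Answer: 2413/1546 ≈ 1.5608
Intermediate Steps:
J(l) = 1 (J(l) = (2*l)/((2*l)) = (2*l)*(1/(2*l)) = 1)
k = -17 (k = -17*1 = -17)
(671 - 3084)/(-1529 + k) = (671 - 3084)/(-1529 - 17) = -2413/(-1546) = -2413*(-1/1546) = 2413/1546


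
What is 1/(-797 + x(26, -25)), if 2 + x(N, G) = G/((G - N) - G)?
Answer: -26/20749 ≈ -0.0012531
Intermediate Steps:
x(N, G) = -2 - G/N (x(N, G) = -2 + G/((G - N) - G) = -2 + G/((-N)) = -2 + G*(-1/N) = -2 - G/N)
1/(-797 + x(26, -25)) = 1/(-797 + (-2 - 1*(-25)/26)) = 1/(-797 + (-2 - 1*(-25)*1/26)) = 1/(-797 + (-2 + 25/26)) = 1/(-797 - 27/26) = 1/(-20749/26) = -26/20749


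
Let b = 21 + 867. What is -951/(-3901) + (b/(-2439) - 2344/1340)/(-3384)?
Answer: 9348232267/38248446780 ≈ 0.24441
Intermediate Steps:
b = 888
-951/(-3901) + (b/(-2439) - 2344/1340)/(-3384) = -951/(-3901) + (888/(-2439) - 2344/1340)/(-3384) = -951*(-1/3901) + (888*(-1/2439) - 2344*1/1340)*(-1/3384) = 951/3901 + (-296/813 - 586/335)*(-1/3384) = 951/3901 - 575578/272355*(-1/3384) = 951/3901 + 287789/460824660 = 9348232267/38248446780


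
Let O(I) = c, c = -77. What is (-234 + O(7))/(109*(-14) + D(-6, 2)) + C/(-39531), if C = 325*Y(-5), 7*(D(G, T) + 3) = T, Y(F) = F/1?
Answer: 34482704/141007077 ≈ 0.24455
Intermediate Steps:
Y(F) = F (Y(F) = F*1 = F)
D(G, T) = -3 + T/7
O(I) = -77
C = -1625 (C = 325*(-5) = -1625)
(-234 + O(7))/(109*(-14) + D(-6, 2)) + C/(-39531) = (-234 - 77)/(109*(-14) + (-3 + (⅐)*2)) - 1625/(-39531) = -311/(-1526 + (-3 + 2/7)) - 1625*(-1/39531) = -311/(-1526 - 19/7) + 1625/39531 = -311/(-10701/7) + 1625/39531 = -311*(-7/10701) + 1625/39531 = 2177/10701 + 1625/39531 = 34482704/141007077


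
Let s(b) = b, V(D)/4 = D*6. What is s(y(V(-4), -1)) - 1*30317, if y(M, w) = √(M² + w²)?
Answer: -30317 + √9217 ≈ -30221.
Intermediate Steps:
V(D) = 24*D (V(D) = 4*(D*6) = 4*(6*D) = 24*D)
s(y(V(-4), -1)) - 1*30317 = √((24*(-4))² + (-1)²) - 1*30317 = √((-96)² + 1) - 30317 = √(9216 + 1) - 30317 = √9217 - 30317 = -30317 + √9217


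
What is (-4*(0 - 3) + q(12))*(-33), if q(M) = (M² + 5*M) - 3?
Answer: -7029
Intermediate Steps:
q(M) = -3 + M² + 5*M
(-4*(0 - 3) + q(12))*(-33) = (-4*(0 - 3) + (-3 + 12² + 5*12))*(-33) = (-4*(-3) + (-3 + 144 + 60))*(-33) = (12 + 201)*(-33) = 213*(-33) = -7029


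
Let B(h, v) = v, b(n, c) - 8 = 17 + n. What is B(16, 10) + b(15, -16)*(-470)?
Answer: -18790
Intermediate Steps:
b(n, c) = 25 + n (b(n, c) = 8 + (17 + n) = 25 + n)
B(16, 10) + b(15, -16)*(-470) = 10 + (25 + 15)*(-470) = 10 + 40*(-470) = 10 - 18800 = -18790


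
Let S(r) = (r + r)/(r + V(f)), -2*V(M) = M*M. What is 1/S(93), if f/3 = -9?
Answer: -181/124 ≈ -1.4597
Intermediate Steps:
f = -27 (f = 3*(-9) = -27)
V(M) = -M²/2 (V(M) = -M*M/2 = -M²/2)
S(r) = 2*r/(-729/2 + r) (S(r) = (r + r)/(r - ½*(-27)²) = (2*r)/(r - ½*729) = (2*r)/(r - 729/2) = (2*r)/(-729/2 + r) = 2*r/(-729/2 + r))
1/S(93) = 1/(4*93/(-729 + 2*93)) = 1/(4*93/(-729 + 186)) = 1/(4*93/(-543)) = 1/(4*93*(-1/543)) = 1/(-124/181) = -181/124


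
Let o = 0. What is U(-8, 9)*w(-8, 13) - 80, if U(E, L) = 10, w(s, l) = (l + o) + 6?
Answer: 110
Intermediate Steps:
w(s, l) = 6 + l (w(s, l) = (l + 0) + 6 = l + 6 = 6 + l)
U(-8, 9)*w(-8, 13) - 80 = 10*(6 + 13) - 80 = 10*19 - 80 = 190 - 80 = 110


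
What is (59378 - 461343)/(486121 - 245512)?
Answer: -401965/240609 ≈ -1.6706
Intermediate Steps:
(59378 - 461343)/(486121 - 245512) = -401965/240609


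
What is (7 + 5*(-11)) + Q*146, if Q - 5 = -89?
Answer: -12312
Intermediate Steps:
Q = -84 (Q = 5 - 89 = -84)
(7 + 5*(-11)) + Q*146 = (7 + 5*(-11)) - 84*146 = (7 - 55) - 12264 = -48 - 12264 = -12312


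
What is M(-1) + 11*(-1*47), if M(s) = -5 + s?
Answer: -523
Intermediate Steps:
M(-1) + 11*(-1*47) = (-5 - 1) + 11*(-1*47) = -6 + 11*(-47) = -6 - 517 = -523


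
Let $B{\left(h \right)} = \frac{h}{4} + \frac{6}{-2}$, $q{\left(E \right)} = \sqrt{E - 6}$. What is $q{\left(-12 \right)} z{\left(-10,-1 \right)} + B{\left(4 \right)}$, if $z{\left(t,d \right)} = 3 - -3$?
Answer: $-2 + 18 i \sqrt{2} \approx -2.0 + 25.456 i$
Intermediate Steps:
$z{\left(t,d \right)} = 6$ ($z{\left(t,d \right)} = 3 + 3 = 6$)
$q{\left(E \right)} = \sqrt{-6 + E}$
$B{\left(h \right)} = -3 + \frac{h}{4}$ ($B{\left(h \right)} = h \frac{1}{4} + 6 \left(- \frac{1}{2}\right) = \frac{h}{4} - 3 = -3 + \frac{h}{4}$)
$q{\left(-12 \right)} z{\left(-10,-1 \right)} + B{\left(4 \right)} = \sqrt{-6 - 12} \cdot 6 + \left(-3 + \frac{1}{4} \cdot 4\right) = \sqrt{-18} \cdot 6 + \left(-3 + 1\right) = 3 i \sqrt{2} \cdot 6 - 2 = 18 i \sqrt{2} - 2 = -2 + 18 i \sqrt{2}$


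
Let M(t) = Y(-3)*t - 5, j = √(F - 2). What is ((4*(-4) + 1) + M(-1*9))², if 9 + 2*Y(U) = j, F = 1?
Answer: 400 - 369*I/2 ≈ 400.0 - 184.5*I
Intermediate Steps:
j = I (j = √(1 - 2) = √(-1) = I ≈ 1.0*I)
Y(U) = -9/2 + I/2
M(t) = -5 + t*(-9/2 + I/2) (M(t) = (-9/2 + I/2)*t - 5 = t*(-9/2 + I/2) - 5 = -5 + t*(-9/2 + I/2))
((4*(-4) + 1) + M(-1*9))² = ((4*(-4) + 1) + (-5 - (-1*9)*(9 - I)/2))² = ((-16 + 1) + (-5 - ½*(-9)*(9 - I)))² = (-15 + (-5 + (81/2 - 9*I/2)))² = (-15 + (71/2 - 9*I/2))² = (41/2 - 9*I/2)²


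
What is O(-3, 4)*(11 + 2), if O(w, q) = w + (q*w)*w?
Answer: 429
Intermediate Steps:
O(w, q) = w + q*w²
O(-3, 4)*(11 + 2) = (-3*(1 + 4*(-3)))*(11 + 2) = -3*(1 - 12)*13 = -3*(-11)*13 = 33*13 = 429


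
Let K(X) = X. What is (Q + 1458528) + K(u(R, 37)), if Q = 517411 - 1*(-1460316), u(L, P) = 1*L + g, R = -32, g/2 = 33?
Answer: 3436289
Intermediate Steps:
g = 66 (g = 2*33 = 66)
u(L, P) = 66 + L (u(L, P) = 1*L + 66 = L + 66 = 66 + L)
Q = 1977727 (Q = 517411 + 1460316 = 1977727)
(Q + 1458528) + K(u(R, 37)) = (1977727 + 1458528) + (66 - 32) = 3436255 + 34 = 3436289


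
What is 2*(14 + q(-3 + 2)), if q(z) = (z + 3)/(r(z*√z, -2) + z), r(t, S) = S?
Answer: 80/3 ≈ 26.667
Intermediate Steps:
q(z) = (3 + z)/(-2 + z) (q(z) = (z + 3)/(-2 + z) = (3 + z)/(-2 + z))
2*(14 + q(-3 + 2)) = 2*(14 + (3 + (-3 + 2))/(-2 + (-3 + 2))) = 2*(14 + (3 - 1)/(-2 - 1)) = 2*(14 + 2/(-3)) = 2*(14 - ⅓*2) = 2*(14 - ⅔) = 2*(40/3) = 80/3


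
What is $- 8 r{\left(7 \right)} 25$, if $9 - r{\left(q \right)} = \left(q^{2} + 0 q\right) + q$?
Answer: $9400$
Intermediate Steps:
$r{\left(q \right)} = 9 - q - q^{2}$ ($r{\left(q \right)} = 9 - \left(\left(q^{2} + 0 q\right) + q\right) = 9 - \left(\left(q^{2} + 0\right) + q\right) = 9 - \left(q^{2} + q\right) = 9 - \left(q + q^{2}\right) = 9 - q - q^{2}$)
$- 8 r{\left(7 \right)} 25 = - 8 \left(9 - 7 - 7^{2}\right) 25 = - 8 \left(9 - 7 - 49\right) 25 = \left(-8\right) \left(-47\right) 25 = 376 \cdot 25 = 9400$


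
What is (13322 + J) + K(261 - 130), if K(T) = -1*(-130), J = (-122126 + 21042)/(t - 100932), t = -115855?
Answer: 2916319808/216787 ≈ 13452.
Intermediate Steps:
J = 101084/216787 (J = (-122126 + 21042)/(-115855 - 100932) = -101084/(-216787) = -101084*(-1/216787) = 101084/216787 ≈ 0.46628)
K(T) = 130
(13322 + J) + K(261 - 130) = (13322 + 101084/216787) + 130 = 2888137498/216787 + 130 = 2916319808/216787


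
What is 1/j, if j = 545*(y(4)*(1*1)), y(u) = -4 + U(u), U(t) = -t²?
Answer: -1/10900 ≈ -9.1743e-5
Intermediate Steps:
y(u) = -4 - u²
j = -10900 (j = 545*((-4 - 1*4²)*(1*1)) = 545*((-4 - 1*16)*1) = 545*((-4 - 16)*1) = 545*(-20*1) = 545*(-20) = -10900)
1/j = 1/(-10900) = -1/10900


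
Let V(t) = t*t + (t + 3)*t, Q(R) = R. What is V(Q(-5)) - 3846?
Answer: -3811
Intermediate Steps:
V(t) = t**2 + t*(3 + t) (V(t) = t**2 + (3 + t)*t = t**2 + t*(3 + t))
V(Q(-5)) - 3846 = -5*(3 + 2*(-5)) - 3846 = -5*(3 - 10) - 3846 = -5*(-7) - 3846 = 35 - 3846 = -3811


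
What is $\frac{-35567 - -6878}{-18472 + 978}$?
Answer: $\frac{28689}{17494} \approx 1.6399$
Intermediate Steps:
$\frac{-35567 - -6878}{-18472 + 978} = \frac{-35567 + \left(-9398 + 16276\right)}{-17494} = \left(-35567 + 6878\right) \left(- \frac{1}{17494}\right) = \left(-28689\right) \left(- \frac{1}{17494}\right) = \frac{28689}{17494}$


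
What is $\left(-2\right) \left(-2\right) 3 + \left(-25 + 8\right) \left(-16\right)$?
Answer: $284$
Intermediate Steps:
$\left(-2\right) \left(-2\right) 3 + \left(-25 + 8\right) \left(-16\right) = 4 \cdot 3 - -272 = 12 + 272 = 284$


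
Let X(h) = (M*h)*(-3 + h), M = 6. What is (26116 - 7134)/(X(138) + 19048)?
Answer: 9491/65414 ≈ 0.14509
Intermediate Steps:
X(h) = 6*h*(-3 + h) (X(h) = (6*h)*(-3 + h) = 6*h*(-3 + h))
(26116 - 7134)/(X(138) + 19048) = (26116 - 7134)/(6*138*(-3 + 138) + 19048) = 18982/(6*138*135 + 19048) = 18982/(111780 + 19048) = 18982/130828 = 18982*(1/130828) = 9491/65414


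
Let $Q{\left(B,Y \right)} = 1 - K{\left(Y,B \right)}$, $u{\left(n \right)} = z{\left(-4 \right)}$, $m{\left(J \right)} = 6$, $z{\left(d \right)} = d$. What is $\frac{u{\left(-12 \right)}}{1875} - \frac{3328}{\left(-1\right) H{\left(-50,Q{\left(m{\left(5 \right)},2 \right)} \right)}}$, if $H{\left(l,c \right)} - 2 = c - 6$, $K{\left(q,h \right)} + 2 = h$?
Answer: $- \frac{6240028}{13125} \approx -475.43$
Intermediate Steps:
$K{\left(q,h \right)} = -2 + h$
$u{\left(n \right)} = -4$
$Q{\left(B,Y \right)} = 3 - B$ ($Q{\left(B,Y \right)} = 1 - \left(-2 + B\right) = 3 - B$)
$H{\left(l,c \right)} = -4 + c$ ($H{\left(l,c \right)} = 2 + \left(c - 6\right) = 2 + \left(-6 + c\right) = -4 + c$)
$\frac{u{\left(-12 \right)}}{1875} - \frac{3328}{\left(-1\right) H{\left(-50,Q{\left(m{\left(5 \right)},2 \right)} \right)}} = - \frac{4}{1875} - \frac{3328}{\left(-1\right) \left(-4 + \left(3 - 6\right)\right)} = \left(-4\right) \frac{1}{1875} - \frac{3328}{\left(-1\right) \left(-4 + \left(3 - 6\right)\right)} = - \frac{4}{1875} - \frac{3328}{\left(-1\right) \left(-4 - 3\right)} = - \frac{4}{1875} - \frac{3328}{\left(-1\right) \left(-7\right)} = - \frac{4}{1875} - \frac{3328}{7} = - \frac{6240028}{13125}$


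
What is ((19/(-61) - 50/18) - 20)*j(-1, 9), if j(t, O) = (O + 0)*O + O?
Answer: -126760/61 ≈ -2078.0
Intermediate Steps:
j(t, O) = O + O² (j(t, O) = O*O + O = O² + O = O + O²)
((19/(-61) - 50/18) - 20)*j(-1, 9) = ((19/(-61) - 50/18) - 20)*(9*(1 + 9)) = ((19*(-1/61) - 50*1/18) - 20)*(9*10) = ((-19/61 - 25/9) - 20)*90 = (-1696/549 - 20)*90 = -12676/549*90 = -126760/61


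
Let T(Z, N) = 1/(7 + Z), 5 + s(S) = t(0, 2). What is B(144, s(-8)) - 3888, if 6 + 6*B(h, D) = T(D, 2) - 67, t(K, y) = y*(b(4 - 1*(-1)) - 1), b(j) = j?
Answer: -78003/20 ≈ -3900.1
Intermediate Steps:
t(K, y) = 4*y (t(K, y) = y*((4 - 1*(-1)) - 1) = y*((4 + 1) - 1) = y*(5 - 1) = y*4 = 4*y)
s(S) = 3 (s(S) = -5 + 4*2 = -5 + 8 = 3)
B(h, D) = -73/6 + 1/(6*(7 + D)) (B(h, D) = -1 + (1/(7 + D) - 67)/6 = -1 + (-67 + 1/(7 + D))/6 = -1 + (-67/6 + 1/(6*(7 + D))) = -73/6 + 1/(6*(7 + D)))
B(144, s(-8)) - 3888 = (-510 - 73*3)/(6*(7 + 3)) - 3888 = (1/6)*(-510 - 219)/10 - 3888 = (1/6)*(1/10)*(-729) - 3888 = -243/20 - 3888 = -78003/20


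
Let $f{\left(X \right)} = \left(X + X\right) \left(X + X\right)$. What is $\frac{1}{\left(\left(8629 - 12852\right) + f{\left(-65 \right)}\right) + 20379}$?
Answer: $\frac{1}{33056} \approx 3.0252 \cdot 10^{-5}$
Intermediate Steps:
$f{\left(X \right)} = 4 X^{2}$ ($f{\left(X \right)} = 2 X 2 X = 4 X^{2}$)
$\frac{1}{\left(\left(8629 - 12852\right) + f{\left(-65 \right)}\right) + 20379} = \frac{1}{\left(\left(8629 - 12852\right) + 4 \left(-65\right)^{2}\right) + 20379} = \frac{1}{\left(-4223 + 4 \cdot 4225\right) + 20379} = \frac{1}{\left(-4223 + 16900\right) + 20379} = \frac{1}{12677 + 20379} = \frac{1}{33056}$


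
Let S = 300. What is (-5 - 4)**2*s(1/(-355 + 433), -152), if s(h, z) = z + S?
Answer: 11988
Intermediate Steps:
s(h, z) = 300 + z (s(h, z) = z + 300 = 300 + z)
(-5 - 4)**2*s(1/(-355 + 433), -152) = (-5 - 4)**2*(300 - 152) = (-9)**2*148 = 81*148 = 11988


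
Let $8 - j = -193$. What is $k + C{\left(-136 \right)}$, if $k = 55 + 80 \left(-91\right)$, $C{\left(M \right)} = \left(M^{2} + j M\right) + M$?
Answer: $-16201$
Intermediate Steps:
$j = 201$ ($j = 8 - -193 = 8 + 193 = 201$)
$C{\left(M \right)} = M^{2} + 202 M$ ($C{\left(M \right)} = \left(M^{2} + 201 M\right) + M = M^{2} + 202 M$)
$k = -7225$ ($k = 55 - 7280 = -7225$)
$k + C{\left(-136 \right)} = -7225 - 136 \left(202 - 136\right) = -7225 - 8976 = -16201$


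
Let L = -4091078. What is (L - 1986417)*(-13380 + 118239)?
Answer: -637280048205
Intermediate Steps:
(L - 1986417)*(-13380 + 118239) = (-4091078 - 1986417)*(-13380 + 118239) = -6077495*104859 = -637280048205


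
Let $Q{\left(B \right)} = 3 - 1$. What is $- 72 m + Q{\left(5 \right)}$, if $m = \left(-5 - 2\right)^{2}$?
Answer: $-3526$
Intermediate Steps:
$Q{\left(B \right)} = 2$ ($Q{\left(B \right)} = 3 - 1 = 2$)
$m = 49$ ($m = \left(-7\right)^{2} = 49$)
$- 72 m + Q{\left(5 \right)} = \left(-72\right) 49 + 2 = -3528 + 2 = -3526$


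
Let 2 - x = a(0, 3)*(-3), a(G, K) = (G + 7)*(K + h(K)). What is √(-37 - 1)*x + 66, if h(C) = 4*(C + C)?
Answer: 66 + 569*I*√38 ≈ 66.0 + 3507.6*I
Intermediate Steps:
h(C) = 8*C (h(C) = 4*(2*C) = 8*C)
a(G, K) = 9*K*(7 + G) (a(G, K) = (G + 7)*(K + 8*K) = (7 + G)*(9*K) = 9*K*(7 + G))
x = 569 (x = 2 - 9*3*(7 + 0)*(-3) = 2 - 9*3*7*(-3) = 2 - 189*(-3) = 2 - 1*(-567) = 2 + 567 = 569)
√(-37 - 1)*x + 66 = √(-37 - 1)*569 + 66 = √(-38)*569 + 66 = (I*√38)*569 + 66 = 569*I*√38 + 66 = 66 + 569*I*√38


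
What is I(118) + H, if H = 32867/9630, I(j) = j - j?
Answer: 32867/9630 ≈ 3.4130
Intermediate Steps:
I(j) = 0
H = 32867/9630 (H = 32867*(1/9630) = 32867/9630 ≈ 3.4130)
I(118) + H = 0 + 32867/9630 = 32867/9630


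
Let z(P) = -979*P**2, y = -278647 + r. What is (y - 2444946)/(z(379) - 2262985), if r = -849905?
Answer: 1786749/71443762 ≈ 0.025009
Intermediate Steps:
y = -1128552 (y = -278647 - 849905 = -1128552)
(y - 2444946)/(z(379) - 2262985) = (-1128552 - 2444946)/(-979*379**2 - 2262985) = -3573498/(-979*143641 - 2262985) = -3573498/(-140624539 - 2262985) = -3573498/(-142887524) = -3573498*(-1/142887524) = 1786749/71443762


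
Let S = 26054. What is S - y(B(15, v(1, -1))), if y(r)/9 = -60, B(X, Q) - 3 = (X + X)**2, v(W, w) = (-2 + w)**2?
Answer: 26594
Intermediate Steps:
B(X, Q) = 3 + 4*X**2 (B(X, Q) = 3 + (X + X)**2 = 3 + (2*X)**2 = 3 + 4*X**2)
y(r) = -540 (y(r) = 9*(-60) = -540)
S - y(B(15, v(1, -1))) = 26054 - 1*(-540) = 26054 + 540 = 26594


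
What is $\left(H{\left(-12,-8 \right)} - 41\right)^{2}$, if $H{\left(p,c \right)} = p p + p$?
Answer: $8281$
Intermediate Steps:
$H{\left(p,c \right)} = p + p^{2}$ ($H{\left(p,c \right)} = p^{2} + p = p + p^{2}$)
$\left(H{\left(-12,-8 \right)} - 41\right)^{2} = \left(- 12 \left(1 - 12\right) - 41\right)^{2} = \left(\left(-12\right) \left(-11\right) - 41\right)^{2} = \left(132 - 41\right)^{2} = 91^{2} = 8281$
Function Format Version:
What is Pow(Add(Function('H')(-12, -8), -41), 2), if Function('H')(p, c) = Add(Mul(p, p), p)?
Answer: 8281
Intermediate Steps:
Function('H')(p, c) = Add(p, Pow(p, 2)) (Function('H')(p, c) = Add(Pow(p, 2), p) = Add(p, Pow(p, 2)))
Pow(Add(Function('H')(-12, -8), -41), 2) = Pow(Add(Mul(-12, Add(1, -12)), -41), 2) = Pow(Add(Mul(-12, -11), -41), 2) = Pow(Add(132, -41), 2) = Pow(91, 2) = 8281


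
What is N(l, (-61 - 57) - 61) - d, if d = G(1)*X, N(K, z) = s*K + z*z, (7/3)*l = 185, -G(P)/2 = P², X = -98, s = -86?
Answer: 175185/7 ≈ 25026.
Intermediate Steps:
G(P) = -2*P²
l = 555/7 (l = (3/7)*185 = 555/7 ≈ 79.286)
N(K, z) = z² - 86*K (N(K, z) = -86*K + z*z = -86*K + z² = z² - 86*K)
d = 196 (d = -2*1²*(-98) = -2*1*(-98) = -2*(-98) = 196)
N(l, (-61 - 57) - 61) - d = (((-61 - 57) - 61)² - 86*555/7) - 1*196 = ((-118 - 61)² - 47730/7) - 196 = ((-179)² - 47730/7) - 196 = (32041 - 47730/7) - 196 = 176557/7 - 196 = 175185/7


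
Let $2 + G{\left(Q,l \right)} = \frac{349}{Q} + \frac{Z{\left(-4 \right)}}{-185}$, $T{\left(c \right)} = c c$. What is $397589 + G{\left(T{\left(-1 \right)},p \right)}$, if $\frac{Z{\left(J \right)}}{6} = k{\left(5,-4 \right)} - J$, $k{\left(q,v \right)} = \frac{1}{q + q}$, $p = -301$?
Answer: $\frac{368090677}{925} \approx 3.9794 \cdot 10^{5}$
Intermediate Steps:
$k{\left(q,v \right)} = \frac{1}{2 q}$
$Z{\left(J \right)} = \frac{3}{5} - 6 J$ ($Z{\left(J \right)} = 6 \left(\frac{1}{2 \cdot 5} - J\right) = 6 \left(\frac{1}{2} \cdot \frac{1}{5} - J\right) = 6 \left(\frac{1}{10} - J\right) = \frac{3}{5} - 6 J$)
$T{\left(c \right)} = c^{2}$
$G{\left(Q,l \right)} = - \frac{1973}{925} + \frac{349}{Q}$ ($G{\left(Q,l \right)} = -2 + \left(\frac{349}{Q} + \frac{\frac{3}{5} - -24}{-185}\right) = -2 + \left(\frac{349}{Q} + \left(\frac{3}{5} + 24\right) \left(- \frac{1}{185}\right)\right) = -2 + \left(\frac{349}{Q} + \frac{123}{5} \left(- \frac{1}{185}\right)\right) = -2 - \left(\frac{123}{925} - \frac{349}{Q}\right) = - \frac{1973}{925} + \frac{349}{Q}$)
$397589 + G{\left(T{\left(-1 \right)},p \right)} = 397589 - \left(\frac{1973}{925} - \frac{349}{\left(-1\right)^{2}}\right) = 397589 - \left(\frac{1973}{925} - \frac{349}{1}\right) = 397589 + \left(- \frac{1973}{925} + 349 \cdot 1\right) = 397589 + \left(- \frac{1973}{925} + 349\right) = 397589 + \frac{320852}{925} = \frac{368090677}{925}$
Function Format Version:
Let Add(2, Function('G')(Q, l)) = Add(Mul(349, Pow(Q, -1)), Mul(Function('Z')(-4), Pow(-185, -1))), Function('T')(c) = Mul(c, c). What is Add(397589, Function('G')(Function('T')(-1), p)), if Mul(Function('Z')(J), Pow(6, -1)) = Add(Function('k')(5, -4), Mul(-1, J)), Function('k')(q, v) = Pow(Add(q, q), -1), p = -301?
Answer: Rational(368090677, 925) ≈ 3.9794e+5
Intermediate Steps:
Function('k')(q, v) = Mul(Rational(1, 2), Pow(q, -1)) (Function('k')(q, v) = Pow(Mul(2, q), -1) = Mul(Rational(1, 2), Pow(q, -1)))
Function('Z')(J) = Add(Rational(3, 5), Mul(-6, J)) (Function('Z')(J) = Mul(6, Add(Mul(Rational(1, 2), Pow(5, -1)), Mul(-1, J))) = Mul(6, Add(Mul(Rational(1, 2), Rational(1, 5)), Mul(-1, J))) = Mul(6, Add(Rational(1, 10), Mul(-1, J))) = Add(Rational(3, 5), Mul(-6, J)))
Function('T')(c) = Pow(c, 2)
Function('G')(Q, l) = Add(Rational(-1973, 925), Mul(349, Pow(Q, -1))) (Function('G')(Q, l) = Add(-2, Add(Mul(349, Pow(Q, -1)), Mul(Add(Rational(3, 5), Mul(-6, -4)), Pow(-185, -1)))) = Add(-2, Add(Mul(349, Pow(Q, -1)), Mul(Add(Rational(3, 5), 24), Rational(-1, 185)))) = Add(-2, Add(Mul(349, Pow(Q, -1)), Mul(Rational(123, 5), Rational(-1, 185)))) = Add(-2, Add(Mul(349, Pow(Q, -1)), Rational(-123, 925))) = Add(-2, Add(Rational(-123, 925), Mul(349, Pow(Q, -1)))) = Add(Rational(-1973, 925), Mul(349, Pow(Q, -1))))
Add(397589, Function('G')(Function('T')(-1), p)) = Add(397589, Add(Rational(-1973, 925), Mul(349, Pow(Pow(-1, 2), -1)))) = Add(397589, Add(Rational(-1973, 925), Mul(349, Pow(1, -1)))) = Add(397589, Add(Rational(-1973, 925), Mul(349, 1))) = Add(397589, Add(Rational(-1973, 925), 349)) = Add(397589, Rational(320852, 925)) = Rational(368090677, 925)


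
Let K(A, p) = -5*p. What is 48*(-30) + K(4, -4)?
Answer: -1420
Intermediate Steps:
48*(-30) + K(4, -4) = 48*(-30) - 5*(-4) = -1440 + 20 = -1420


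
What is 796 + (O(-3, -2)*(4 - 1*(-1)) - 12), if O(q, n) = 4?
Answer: 804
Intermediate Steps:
796 + (O(-3, -2)*(4 - 1*(-1)) - 12) = 796 + (4*(4 - 1*(-1)) - 12) = 796 + (4*(4 + 1) - 12) = 796 + (4*5 - 12) = 796 + (20 - 12) = 796 + 8 = 804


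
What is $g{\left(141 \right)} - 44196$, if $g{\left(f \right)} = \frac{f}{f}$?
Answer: $-44195$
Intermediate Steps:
$g{\left(f \right)} = 1$
$g{\left(141 \right)} - 44196 = 1 - 44196 = -44195$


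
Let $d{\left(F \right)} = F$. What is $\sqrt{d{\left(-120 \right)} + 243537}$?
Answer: $\sqrt{243417} \approx 493.37$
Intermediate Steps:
$\sqrt{d{\left(-120 \right)} + 243537} = \sqrt{-120 + 243537} = \sqrt{243417}$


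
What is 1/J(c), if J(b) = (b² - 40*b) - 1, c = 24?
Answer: -1/385 ≈ -0.0025974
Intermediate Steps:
J(b) = -1 + b² - 40*b
1/J(c) = 1/(-1 + 24² - 40*24) = 1/(-1 + 576 - 960) = 1/(-385) = -1/385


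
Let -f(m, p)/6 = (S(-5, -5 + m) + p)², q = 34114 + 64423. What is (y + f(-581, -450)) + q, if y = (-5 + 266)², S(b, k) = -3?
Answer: -1064596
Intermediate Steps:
q = 98537
y = 68121 (y = 261² = 68121)
f(m, p) = -6*(-3 + p)²
(y + f(-581, -450)) + q = (68121 - 6*(-3 - 450)²) + 98537 = (68121 - 6*(-453)²) + 98537 = (68121 - 6*205209) + 98537 = (68121 - 1231254) + 98537 = -1163133 + 98537 = -1064596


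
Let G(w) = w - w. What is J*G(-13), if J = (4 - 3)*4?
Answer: 0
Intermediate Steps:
G(w) = 0
J = 4 (J = 1*4 = 4)
J*G(-13) = 4*0 = 0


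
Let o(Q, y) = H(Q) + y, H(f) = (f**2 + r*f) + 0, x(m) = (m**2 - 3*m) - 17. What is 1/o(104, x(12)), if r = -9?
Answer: 1/9971 ≈ 0.00010029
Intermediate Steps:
x(m) = -17 + m**2 - 3*m
H(f) = f**2 - 9*f (H(f) = (f**2 - 9*f) + 0 = f**2 - 9*f)
o(Q, y) = y + Q*(-9 + Q) (o(Q, y) = Q*(-9 + Q) + y = y + Q*(-9 + Q))
1/o(104, x(12)) = 1/((-17 + 12**2 - 3*12) + 104*(-9 + 104)) = 1/((-17 + 144 - 36) + 104*95) = 1/(91 + 9880) = 1/9971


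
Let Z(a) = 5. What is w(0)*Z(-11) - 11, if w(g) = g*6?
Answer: -11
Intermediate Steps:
w(g) = 6*g
w(0)*Z(-11) - 11 = (6*0)*5 - 11 = 0*5 - 11 = 0 - 11 = -11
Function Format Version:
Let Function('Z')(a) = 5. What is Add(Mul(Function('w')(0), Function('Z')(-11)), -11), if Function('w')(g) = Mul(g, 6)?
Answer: -11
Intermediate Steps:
Function('w')(g) = Mul(6, g)
Add(Mul(Function('w')(0), Function('Z')(-11)), -11) = Add(Mul(Mul(6, 0), 5), -11) = Add(Mul(0, 5), -11) = Add(0, -11) = -11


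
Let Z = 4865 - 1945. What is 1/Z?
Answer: 1/2920 ≈ 0.00034247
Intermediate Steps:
Z = 2920
1/Z = 1/2920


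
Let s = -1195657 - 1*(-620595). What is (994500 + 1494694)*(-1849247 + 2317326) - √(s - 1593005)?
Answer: 1165139438326 - I*√2168067 ≈ 1.1651e+12 - 1472.4*I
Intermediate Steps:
s = -575062 (s = -1195657 + 620595 = -575062)
(994500 + 1494694)*(-1849247 + 2317326) - √(s - 1593005) = (994500 + 1494694)*(-1849247 + 2317326) - √(-575062 - 1593005) = 2489194*468079 - √(-2168067) = 1165139438326 - I*√2168067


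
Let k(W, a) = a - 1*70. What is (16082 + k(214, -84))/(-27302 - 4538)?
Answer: -1991/3980 ≈ -0.50025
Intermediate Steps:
k(W, a) = -70 + a (k(W, a) = a - 70 = -70 + a)
(16082 + k(214, -84))/(-27302 - 4538) = (16082 + (-70 - 84))/(-27302 - 4538) = (16082 - 154)/(-31840) = 15928*(-1/31840) = -1991/3980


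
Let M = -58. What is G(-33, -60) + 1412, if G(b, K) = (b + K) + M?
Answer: 1261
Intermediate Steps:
G(b, K) = -58 + K + b (G(b, K) = (b + K) - 58 = (K + b) - 58 = -58 + K + b)
G(-33, -60) + 1412 = (-58 - 60 - 33) + 1412 = -151 + 1412 = 1261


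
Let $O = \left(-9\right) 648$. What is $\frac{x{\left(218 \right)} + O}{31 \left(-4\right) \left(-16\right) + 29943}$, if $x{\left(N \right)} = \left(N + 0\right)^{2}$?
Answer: $\frac{5956}{4561} \approx 1.3059$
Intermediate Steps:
$O = -5832$
$x{\left(N \right)} = N^{2}$
$\frac{x{\left(218 \right)} + O}{31 \left(-4\right) \left(-16\right) + 29943} = \frac{218^{2} - 5832}{31 \left(-4\right) \left(-16\right) + 29943} = \frac{47524 - 5832}{\left(-124\right) \left(-16\right) + 29943} = \frac{41692}{1984 + 29943} = \frac{41692}{31927} = 41692 \cdot \frac{1}{31927} = \frac{5956}{4561}$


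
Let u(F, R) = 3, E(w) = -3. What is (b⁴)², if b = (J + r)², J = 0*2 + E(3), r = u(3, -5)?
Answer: 0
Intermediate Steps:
r = 3
J = -3 (J = 0*2 - 3 = 0 - 3 = -3)
b = 0 (b = (-3 + 3)² = 0² = 0)
(b⁴)² = (0⁴)² = 0² = 0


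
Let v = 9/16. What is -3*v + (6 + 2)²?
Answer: 997/16 ≈ 62.313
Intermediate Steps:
v = 9/16 (v = 9*(1/16) = 9/16 ≈ 0.56250)
-3*v + (6 + 2)² = -3*9/16 + (6 + 2)² = -27/16 + 8² = -27/16 + 64 = 997/16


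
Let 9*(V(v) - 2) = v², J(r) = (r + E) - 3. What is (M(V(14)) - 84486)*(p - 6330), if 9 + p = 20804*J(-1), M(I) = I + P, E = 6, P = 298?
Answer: -26715491582/9 ≈ -2.9684e+9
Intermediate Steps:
J(r) = 3 + r (J(r) = (r + 6) - 3 = (6 + r) - 3 = 3 + r)
V(v) = 2 + v²/9
M(I) = 298 + I (M(I) = I + 298 = 298 + I)
p = 41599 (p = -9 + 20804*(3 - 1) = -9 + 20804*2 = -9 + 41608 = 41599)
(M(V(14)) - 84486)*(p - 6330) = ((298 + (2 + (⅑)*14²)) - 84486)*(41599 - 6330) = ((298 + (2 + (⅑)*196)) - 84486)*35269 = ((298 + (2 + 196/9)) - 84486)*35269 = ((298 + 214/9) - 84486)*35269 = (2896/9 - 84486)*35269 = -757478/9*35269 = -26715491582/9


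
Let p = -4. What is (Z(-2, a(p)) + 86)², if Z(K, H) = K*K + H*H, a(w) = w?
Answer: 11236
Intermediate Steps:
Z(K, H) = H² + K² (Z(K, H) = K² + H² = H² + K²)
(Z(-2, a(p)) + 86)² = (((-4)² + (-2)²) + 86)² = ((16 + 4) + 86)² = (20 + 86)² = 106² = 11236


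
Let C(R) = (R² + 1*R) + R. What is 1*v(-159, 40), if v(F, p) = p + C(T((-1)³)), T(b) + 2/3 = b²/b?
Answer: 355/9 ≈ 39.444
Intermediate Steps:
T(b) = -⅔ + b (T(b) = -⅔ + b²/b = -⅔ + b)
C(R) = R² + 2*R (C(R) = (R² + R) + R = (R + R²) + R = R² + 2*R)
v(F, p) = -5/9 + p (v(F, p) = p + (-⅔ + (-1)³)*(2 + (-⅔ + (-1)³)) = p + (-⅔ - 1)*(2 + (-⅔ - 1)) = p - 5*(2 - 5/3)/3 = p - 5/3*⅓ = p - 5/9 = -5/9 + p)
1*v(-159, 40) = 1*(-5/9 + 40) = 1*(355/9) = 355/9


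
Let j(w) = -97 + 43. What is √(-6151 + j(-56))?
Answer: I*√6205 ≈ 78.772*I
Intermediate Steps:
j(w) = -54
√(-6151 + j(-56)) = √(-6151 - 54) = √(-6205) = I*√6205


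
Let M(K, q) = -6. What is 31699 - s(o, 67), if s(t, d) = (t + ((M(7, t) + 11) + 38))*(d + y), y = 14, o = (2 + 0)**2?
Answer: 27892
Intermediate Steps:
o = 4 (o = 2**2 = 4)
s(t, d) = (14 + d)*(43 + t) (s(t, d) = (t + ((-6 + 11) + 38))*(d + 14) = (t + (5 + 38))*(14 + d) = (t + 43)*(14 + d) = (43 + t)*(14 + d) = (14 + d)*(43 + t))
31699 - s(o, 67) = 31699 - (602 + 14*4 + 43*67 + 67*4) = 31699 - (602 + 56 + 2881 + 268) = 31699 - 1*3807 = 31699 - 3807 = 27892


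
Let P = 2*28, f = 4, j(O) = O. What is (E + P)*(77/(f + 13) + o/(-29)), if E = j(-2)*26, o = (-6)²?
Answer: 6484/493 ≈ 13.152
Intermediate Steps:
o = 36
E = -52 (E = -2*26 = -52)
P = 56
(E + P)*(77/(f + 13) + o/(-29)) = (-52 + 56)*(77/(4 + 13) + 36/(-29)) = 4*(77/17 + 36*(-1/29)) = 4*(77*(1/17) - 36/29) = 4*(77/17 - 36/29) = 4*(1621/493) = 6484/493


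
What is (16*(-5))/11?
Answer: -80/11 ≈ -7.2727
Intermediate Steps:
(16*(-5))/11 = -80*1/11 = -80/11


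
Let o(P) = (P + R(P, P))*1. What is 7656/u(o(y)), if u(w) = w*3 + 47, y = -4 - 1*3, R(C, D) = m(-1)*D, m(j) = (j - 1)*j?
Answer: -957/2 ≈ -478.50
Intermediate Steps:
m(j) = j*(-1 + j) (m(j) = (-1 + j)*j = j*(-1 + j))
R(C, D) = 2*D (R(C, D) = (-(-1 - 1))*D = (-1*(-2))*D = 2*D)
y = -7 (y = -4 - 3 = -7)
o(P) = 3*P (o(P) = (P + 2*P)*1 = (3*P)*1 = 3*P)
u(w) = 47 + 3*w (u(w) = 3*w + 47 = 47 + 3*w)
7656/u(o(y)) = 7656/(47 + 3*(3*(-7))) = 7656/(47 + 3*(-21)) = 7656/(47 - 63) = 7656/(-16) = 7656*(-1/16) = -957/2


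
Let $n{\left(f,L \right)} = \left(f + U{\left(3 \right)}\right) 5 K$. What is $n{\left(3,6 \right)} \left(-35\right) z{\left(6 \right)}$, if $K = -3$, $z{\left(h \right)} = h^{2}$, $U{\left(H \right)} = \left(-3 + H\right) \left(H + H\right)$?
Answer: $56700$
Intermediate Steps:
$U{\left(H \right)} = 2 H \left(-3 + H\right)$ ($U{\left(H \right)} = \left(-3 + H\right) 2 H = 2 H \left(-3 + H\right)$)
$n{\left(f,L \right)} = - 15 f$ ($n{\left(f,L \right)} = \left(f + 2 \cdot 3 \left(-3 + 3\right)\right) 5 \left(-3\right) = \left(f + 2 \cdot 3 \cdot 0\right) 5 \left(-3\right) = \left(f + 0\right) 5 \left(-3\right) = f 5 \left(-3\right) = 5 f \left(-3\right) = - 15 f$)
$n{\left(3,6 \right)} \left(-35\right) z{\left(6 \right)} = \left(-15\right) 3 \left(-35\right) 6^{2} = \left(-45\right) \left(-35\right) 36 = 1575 \cdot 36 = 56700$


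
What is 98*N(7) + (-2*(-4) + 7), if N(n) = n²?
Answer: 4817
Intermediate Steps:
98*N(7) + (-2*(-4) + 7) = 98*7² + (-2*(-4) + 7) = 98*49 + (8 + 7) = 4802 + 15 = 4817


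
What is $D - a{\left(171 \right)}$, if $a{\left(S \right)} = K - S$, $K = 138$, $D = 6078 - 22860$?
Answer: $-16749$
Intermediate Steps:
$D = -16782$ ($D = 6078 - 22860 = -16782$)
$a{\left(S \right)} = 138 - S$
$D - a{\left(171 \right)} = -16782 - \left(138 - 171\right) = -16782 - -33 = -16782 + 33 = -16749$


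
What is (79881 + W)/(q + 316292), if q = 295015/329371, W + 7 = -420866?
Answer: -5348232192/4960843207 ≈ -1.0781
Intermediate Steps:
W = -420873 (W = -7 - 420866 = -420873)
q = 42145/47053 (q = 295015*(1/329371) = 42145/47053 ≈ 0.89569)
(79881 + W)/(q + 316292) = (79881 - 420873)/(42145/47053 + 316292) = -340992/14882529621/47053 = -340992*47053/14882529621 = -5348232192/4960843207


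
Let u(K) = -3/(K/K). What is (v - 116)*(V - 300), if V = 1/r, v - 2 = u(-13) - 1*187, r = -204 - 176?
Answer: 456004/5 ≈ 91201.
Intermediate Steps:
r = -380
u(K) = -3 (u(K) = -3/1 = -3*1 = -3)
v = -188 (v = 2 + (-3 - 1*187) = 2 + (-3 - 187) = 2 - 190 = -188)
V = -1/380 (V = 1/(-380) = -1/380 ≈ -0.0026316)
(v - 116)*(V - 300) = (-188 - 116)*(-1/380 - 300) = -304*(-114001/380) = 456004/5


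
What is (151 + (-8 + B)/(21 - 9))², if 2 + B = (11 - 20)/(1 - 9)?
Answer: 208080625/9216 ≈ 22578.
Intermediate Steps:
B = -7/8 (B = -2 + (11 - 20)/(1 - 9) = -2 - 9/(-8) = -2 - 9*(-⅛) = -2 + 9/8 = -7/8 ≈ -0.87500)
(151 + (-8 + B)/(21 - 9))² = (151 + (-8 - 7/8)/(21 - 9))² = (151 - 71/8/12)² = (151 - 71/8*1/12)² = (151 - 71/96)² = (14425/96)² = 208080625/9216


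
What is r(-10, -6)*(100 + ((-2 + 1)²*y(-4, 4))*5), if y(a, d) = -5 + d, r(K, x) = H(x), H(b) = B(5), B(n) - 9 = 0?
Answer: 855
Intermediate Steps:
B(n) = 9 (B(n) = 9 + 0 = 9)
H(b) = 9
r(K, x) = 9
r(-10, -6)*(100 + ((-2 + 1)²*y(-4, 4))*5) = 9*(100 + ((-2 + 1)²*(-5 + 4))*5) = 9*(100 + ((-1)²*(-1))*5) = 9*(100 + (1*(-1))*5) = 9*(100 - 1*5) = 9*(100 - 5) = 9*95 = 855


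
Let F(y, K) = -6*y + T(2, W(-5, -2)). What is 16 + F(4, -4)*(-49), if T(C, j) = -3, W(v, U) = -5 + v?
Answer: 1339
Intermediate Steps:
F(y, K) = -3 - 6*y (F(y, K) = -6*y - 3 = -3 - 6*y)
16 + F(4, -4)*(-49) = 16 + (-3 - 6*4)*(-49) = 16 + (-3 - 24)*(-49) = 16 - 27*(-49) = 16 + 1323 = 1339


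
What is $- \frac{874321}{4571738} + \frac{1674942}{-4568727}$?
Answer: $- \frac{3883976649521}{6962340945842} \approx -0.55785$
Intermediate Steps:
$- \frac{874321}{4571738} + \frac{1674942}{-4568727} = \left(-874321\right) \frac{1}{4571738} + 1674942 \left(- \frac{1}{4568727}\right) = - \frac{874321}{4571738} - \frac{558314}{1522909} = - \frac{3883976649521}{6962340945842}$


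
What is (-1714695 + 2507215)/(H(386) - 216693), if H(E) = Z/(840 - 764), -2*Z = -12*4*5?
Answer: -15057880/4117137 ≈ -3.6574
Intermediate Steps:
Z = 120 (Z = -(-12*4)*5/2 = -(-24)*5 = -1/2*(-240) = 120)
H(E) = 30/19 (H(E) = 120/(840 - 764) = 120/76 = 120*(1/76) = 30/19)
(-1714695 + 2507215)/(H(386) - 216693) = (-1714695 + 2507215)/(30/19 - 216693) = 792520/(-4117137/19) = 792520*(-19/4117137) = -15057880/4117137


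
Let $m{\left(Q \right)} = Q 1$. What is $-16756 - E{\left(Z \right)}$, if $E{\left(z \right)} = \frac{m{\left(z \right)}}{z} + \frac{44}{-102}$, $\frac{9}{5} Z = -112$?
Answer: $- \frac{854585}{51} \approx -16757.0$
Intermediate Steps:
$Z = - \frac{560}{9}$ ($Z = \frac{5}{9} \left(-112\right) = - \frac{560}{9} \approx -62.222$)
$m{\left(Q \right)} = Q$
$E{\left(z \right)} = \frac{29}{51}$ ($E{\left(z \right)} = \frac{z}{z} + \frac{44}{-102} = 1 + 44 \left(- \frac{1}{102}\right) = 1 - \frac{22}{51} = \frac{29}{51}$)
$-16756 - E{\left(Z \right)} = -16756 - \frac{29}{51} = - \frac{854585}{51}$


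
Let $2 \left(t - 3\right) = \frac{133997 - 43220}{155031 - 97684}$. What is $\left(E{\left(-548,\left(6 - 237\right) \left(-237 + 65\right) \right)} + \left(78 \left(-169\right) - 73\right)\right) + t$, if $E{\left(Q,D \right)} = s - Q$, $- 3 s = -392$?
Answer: $- \frac{4325985349}{344082} \approx -12573.0$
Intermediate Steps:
$s = \frac{392}{3}$ ($s = \left(- \frac{1}{3}\right) \left(-392\right) = \frac{392}{3} \approx 130.67$)
$E{\left(Q,D \right)} = \frac{392}{3} - Q$
$t = \frac{434859}{114694}$ ($t = 3 + \frac{\left(133997 - 43220\right) \frac{1}{155031 - 97684}}{2} = 3 + \frac{90777 \cdot \frac{1}{57347}}{2} = 3 + \frac{1}{2} \cdot \frac{90777}{57347} = 3 + \frac{90777}{114694} = \frac{434859}{114694} \approx 3.7915$)
$\left(E{\left(-548,\left(6 - 237\right) \left(-237 + 65\right) \right)} + \left(78 \left(-169\right) - 73\right)\right) + t = \left(\left(\frac{392}{3} - -548\right) + \left(78 \left(-169\right) - 73\right)\right) + \frac{434859}{114694} = \left(\left(\frac{392}{3} + 548\right) - 13255\right) + \frac{434859}{114694} = \left(\frac{2036}{3} - 13255\right) + \frac{434859}{114694} = - \frac{37729}{3} + \frac{434859}{114694} = - \frac{4325985349}{344082}$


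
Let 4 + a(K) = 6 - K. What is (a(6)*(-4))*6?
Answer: 96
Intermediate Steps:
a(K) = 2 - K (a(K) = -4 + (6 - K) = 2 - K)
(a(6)*(-4))*6 = ((2 - 1*6)*(-4))*6 = ((2 - 6)*(-4))*6 = -4*(-4)*6 = 16*6 = 96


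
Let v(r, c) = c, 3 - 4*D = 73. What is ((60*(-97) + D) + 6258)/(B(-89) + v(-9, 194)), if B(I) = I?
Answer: 841/210 ≈ 4.0048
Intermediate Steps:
D = -35/2 (D = ¾ - ¼*73 = ¾ - 73/4 = -35/2 ≈ -17.500)
((60*(-97) + D) + 6258)/(B(-89) + v(-9, 194)) = ((60*(-97) - 35/2) + 6258)/(-89 + 194) = ((-5820 - 35/2) + 6258)/105 = (-11675/2 + 6258)*(1/105) = (841/2)*(1/105) = 841/210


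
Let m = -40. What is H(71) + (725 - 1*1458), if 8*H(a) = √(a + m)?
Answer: -733 + √31/8 ≈ -732.30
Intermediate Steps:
H(a) = √(-40 + a)/8 (H(a) = √(a - 40)/8 = √(-40 + a)/8)
H(71) + (725 - 1*1458) = √(-40 + 71)/8 + (725 - 1*1458) = √31/8 + (725 - 1458) = √31/8 - 733 = -733 + √31/8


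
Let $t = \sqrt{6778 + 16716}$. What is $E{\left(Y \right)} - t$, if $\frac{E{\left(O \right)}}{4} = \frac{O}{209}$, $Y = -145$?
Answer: $- \frac{580}{209} - \sqrt{23494} \approx -156.05$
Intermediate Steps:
$E{\left(O \right)} = \frac{4 O}{209}$ ($E{\left(O \right)} = 4 \frac{O}{209} = \frac{4 O}{209}$)
$t = \sqrt{23494} \approx 153.28$
$E{\left(Y \right)} - t = \frac{4}{209} \left(-145\right) - \sqrt{23494} = - \frac{580}{209} - \sqrt{23494}$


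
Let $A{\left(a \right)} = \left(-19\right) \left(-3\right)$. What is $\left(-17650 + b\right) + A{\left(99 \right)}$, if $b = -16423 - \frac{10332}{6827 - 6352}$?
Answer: $- \frac{16167932}{475} \approx -34038.0$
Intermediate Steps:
$b = - \frac{7811257}{475}$ ($b = -16423 - \frac{10332}{6827 - 6352} = -16423 - \frac{10332}{475} = - \frac{7811257}{475} \approx -16445.0$)
$A{\left(a \right)} = 57$
$\left(-17650 + b\right) + A{\left(99 \right)} = \left(-17650 - \frac{7811257}{475}\right) + 57 = - \frac{16195007}{475} + 57 = - \frac{16167932}{475}$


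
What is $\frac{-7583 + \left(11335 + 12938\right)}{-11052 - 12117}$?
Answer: $- \frac{16690}{23169} \approx -0.72036$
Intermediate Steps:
$\frac{-7583 + \left(11335 + 12938\right)}{-11052 - 12117} = \frac{-7583 + 24273}{-23169} = 16690 \left(- \frac{1}{23169}\right) = - \frac{16690}{23169}$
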